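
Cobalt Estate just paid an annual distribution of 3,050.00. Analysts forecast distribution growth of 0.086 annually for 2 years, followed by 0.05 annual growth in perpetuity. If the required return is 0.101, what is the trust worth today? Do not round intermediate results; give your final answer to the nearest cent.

67070.67

D_1 = 3312.30000
D_2 = 3597.15780
Terminal value at year 2: TV = D_2×(1+g_2)/(r−g_2) = 3777.01569/0.051 = 74059.13118
P_0 = D_1/(1+r)^1 + D_2/(1+r)^2 + TV/(1+r)^2
    = 3008.44687 + 2967.45985 + 61094.76166 = 67070.66838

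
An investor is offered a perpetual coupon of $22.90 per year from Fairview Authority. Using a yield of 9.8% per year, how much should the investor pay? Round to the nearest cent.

Level perpetuity: PV = C / r = $22.90 / 0.098 = $233.67

$233.67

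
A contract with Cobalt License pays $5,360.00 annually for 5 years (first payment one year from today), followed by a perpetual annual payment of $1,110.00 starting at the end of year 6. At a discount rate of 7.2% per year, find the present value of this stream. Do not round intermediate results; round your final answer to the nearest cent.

$32749.59

PV of 5-year annuity: $5,360.00 × [1 − (1+0.072)^−5] / 0.072 = 21859.86965
Perpetuity value at year 5: $1,110.00 / 0.072 = 15416.66667
PV of perpetuity: 15416.66667 / (1+0.072)^5 = 10889.71605
Total PV = 21859.86965 + 10889.71605 = 32749.58570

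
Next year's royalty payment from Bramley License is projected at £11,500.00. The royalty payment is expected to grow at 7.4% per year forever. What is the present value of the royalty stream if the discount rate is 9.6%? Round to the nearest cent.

£522727.27

Growing perpetuity: P = D₁ / (r − g) = £11,500.0000 / (0.096 − 0.074) = £522,727.27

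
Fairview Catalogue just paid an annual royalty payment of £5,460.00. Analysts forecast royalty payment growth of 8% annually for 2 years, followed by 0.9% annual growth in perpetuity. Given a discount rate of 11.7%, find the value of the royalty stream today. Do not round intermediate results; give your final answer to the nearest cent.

D_1 = 5896.80000
D_2 = 6368.54400
Terminal value at year 2: TV = D_2×(1+g_2)/(r−g_2) = 6425.86090/0.108 = 59498.71200
P_0 = D_1/(1+r)^1 + D_2/(1+r)^2 + TV/(1+r)^2
    = 5279.14056 + 5104.27198 + 47687.13357 = 58070.54611

£58070.55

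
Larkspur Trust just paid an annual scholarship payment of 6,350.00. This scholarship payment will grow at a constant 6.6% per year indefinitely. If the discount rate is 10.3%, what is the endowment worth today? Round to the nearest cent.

182948.65

D₁ = D₀ × (1 + g) = 6,350.00 × 1.066 = 6,769.1000
Growing perpetuity: P = D₁ / (r − g) = 6,769.1000 / (0.103 − 0.066) = 182,948.65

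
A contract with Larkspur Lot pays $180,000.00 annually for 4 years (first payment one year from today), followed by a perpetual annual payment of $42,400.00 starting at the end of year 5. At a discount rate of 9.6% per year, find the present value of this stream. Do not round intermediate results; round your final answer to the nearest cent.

$881643.85

PV of 4-year annuity: $180,000.00 × [1 − (1+0.096)^−4] / 0.096 = 575551.54986
Perpetuity value at year 4: $42,400.00 / 0.096 = 441666.66667
PV of perpetuity: 441666.66667 / (1+0.096)^4 = 306092.30159
Total PV = 575551.54986 + 306092.30159 = 881643.85145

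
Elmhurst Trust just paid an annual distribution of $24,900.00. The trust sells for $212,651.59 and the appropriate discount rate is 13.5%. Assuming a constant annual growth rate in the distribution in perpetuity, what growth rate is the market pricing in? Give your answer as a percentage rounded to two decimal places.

1.60%

P = D₀(1+g)/(r−g) ⇒ P(r−g) = D₀(1+g) ⇒ g(P+D₀) = P·r − D₀
g = (P·r − D₀)/(P + D₀) = ($212,651.59×0.135 − $24,900.00) / ($212,651.59 + $24,900.00) = 0.016030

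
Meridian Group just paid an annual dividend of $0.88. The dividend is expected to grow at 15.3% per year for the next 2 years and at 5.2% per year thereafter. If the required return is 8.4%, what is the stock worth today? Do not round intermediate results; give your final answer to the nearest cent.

D_1 = 1.01464
D_2 = 1.16988
Terminal value at year 2: TV = D_2×(1+g_2)/(r−g_2) = 1.23071/0.032 = 38.45980
P_0 = D_1/(1+r)^1 + D_2/(1+r)^2 + TV/(1+r)^2
    = 0.93601 + 0.99560 + 32.73019 = 34.66180

$34.66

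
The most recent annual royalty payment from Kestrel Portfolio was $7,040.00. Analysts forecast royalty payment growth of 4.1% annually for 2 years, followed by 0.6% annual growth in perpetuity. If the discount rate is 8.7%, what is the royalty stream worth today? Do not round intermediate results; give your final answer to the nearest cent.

D_1 = 7328.64000
D_2 = 7629.11424
Terminal value at year 2: TV = D_2×(1+g_2)/(r−g_2) = 7674.88893/0.081 = 94751.71513
P_0 = D_1/(1+r)^1 + D_2/(1+r)^2 + TV/(1+r)^2
    = 6742.07912 + 6456.76574 + 80191.43624 = 93390.28110

$93390.28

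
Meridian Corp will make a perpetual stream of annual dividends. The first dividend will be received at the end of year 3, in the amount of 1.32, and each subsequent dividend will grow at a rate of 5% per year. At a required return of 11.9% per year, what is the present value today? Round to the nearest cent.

Value at end of year 2: C₁ / (r − g) = 1.32 / (0.119 − 0.05) = 19.1304
Discount to today: PV = 19.1304 / (1 + 0.119)^2 = 19.1304 / 1.252161 = 15.28

15.28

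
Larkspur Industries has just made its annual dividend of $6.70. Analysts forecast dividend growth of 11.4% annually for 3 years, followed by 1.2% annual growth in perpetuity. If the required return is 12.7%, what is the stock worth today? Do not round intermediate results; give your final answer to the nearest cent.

$76.58

D_1 = 7.46380
D_2 = 8.31467
D_3 = 9.26255
Terminal value at year 3: TV = D_3×(1+g_2)/(r−g_2) = 9.37370/0.115 = 81.51040
P_0 = D_1/(1+r)^1 + D_2/(1+r)^2 + D_3/(1+r)^3 + TV/(1+r)^3
    = 6.62272 + 6.54632 + 6.47081 + 56.94313 = 76.58297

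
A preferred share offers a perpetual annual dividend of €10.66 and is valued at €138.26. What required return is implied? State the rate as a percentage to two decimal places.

7.71%

P = C/r ⇒ r = C/P = €10.66/€138.26 = 0.077101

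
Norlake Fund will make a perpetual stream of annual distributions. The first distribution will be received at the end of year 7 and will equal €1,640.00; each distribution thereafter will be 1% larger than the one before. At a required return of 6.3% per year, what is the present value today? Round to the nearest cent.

Value at end of year 6: C₁ / (r − g) = €1,640.00 / (0.063 − 0.01) = €30,943.3962
Discount to today: PV = €30,943.3962 / (1 + 0.063)^6 = €30,943.3962 / 1.442778 = €21,447.09

€21447.09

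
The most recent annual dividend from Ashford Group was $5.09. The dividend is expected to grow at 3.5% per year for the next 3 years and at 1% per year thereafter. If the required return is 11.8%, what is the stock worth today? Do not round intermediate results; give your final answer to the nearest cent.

D_1 = 5.26815
D_2 = 5.45254
D_3 = 5.64337
Terminal value at year 3: TV = D_3×(1+g_2)/(r−g_2) = 5.69981/0.108 = 52.77600
P_0 = D_1/(1+r)^1 + D_2/(1+r)^2 + D_3/(1+r)^3 + TV/(1+r)^3
    = 4.71212 + 4.36229 + 4.03844 + 37.76687 = 50.87973

$50.88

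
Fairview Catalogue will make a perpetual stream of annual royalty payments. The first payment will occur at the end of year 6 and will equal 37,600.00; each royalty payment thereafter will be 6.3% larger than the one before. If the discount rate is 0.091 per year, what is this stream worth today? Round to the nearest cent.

868772.49

Value at end of year 5: C₁ / (r − g) = 37,600.00 / (0.091 − 0.063) = 1,342,857.1429
Discount to today: PV = 1,342,857.1429 / (1 + 0.091)^5 = 1,342,857.1429 / 1.545695 = 868,772.49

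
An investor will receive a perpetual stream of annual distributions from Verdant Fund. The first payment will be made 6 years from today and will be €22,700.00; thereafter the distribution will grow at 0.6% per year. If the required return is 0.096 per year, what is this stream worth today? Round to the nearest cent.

Value at end of year 5: C₁ / (r − g) = €22,700.00 / (0.096 − 0.006) = €252,222.2222
Discount to today: PV = €252,222.2222 / (1 + 0.096)^5 = €252,222.2222 / 1.581440 = €159,488.94

€159488.94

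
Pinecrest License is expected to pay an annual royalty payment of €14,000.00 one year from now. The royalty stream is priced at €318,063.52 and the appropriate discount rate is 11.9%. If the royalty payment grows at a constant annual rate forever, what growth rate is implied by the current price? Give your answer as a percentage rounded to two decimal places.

P = D₁/(r−g) ⇒ g = r − D₁/P = 0.119 − €14,000.00/€318,063.52 = 0.074984

7.50%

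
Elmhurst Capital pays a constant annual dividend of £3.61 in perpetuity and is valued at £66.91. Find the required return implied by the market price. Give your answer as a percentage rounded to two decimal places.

P = C/r ⇒ r = C/P = £3.61/£66.91 = 0.053953

5.40%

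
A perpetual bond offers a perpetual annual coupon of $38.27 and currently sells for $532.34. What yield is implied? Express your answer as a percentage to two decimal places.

P = C/r ⇒ r = C/P = $38.27/$532.34 = 0.071890

7.19%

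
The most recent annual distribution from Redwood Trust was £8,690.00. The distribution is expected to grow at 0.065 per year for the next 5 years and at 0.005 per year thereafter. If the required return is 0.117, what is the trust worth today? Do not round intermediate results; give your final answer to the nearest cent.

D_1 = 9254.85000
D_2 = 9856.41525
D_3 = 10497.08224
D_4 = 11179.39259
D_5 = 11906.05311
Terminal value at year 5: TV = D_5×(1+g_2)/(r−g_2) = 11965.58337/0.112 = 106835.56581
P_0 = D_1/(1+r)^1 + D_2/(1+r)^2 + D_3/(1+r)^3 + D_4/(1+r)^4 + D_5/(1+r)^5 + TV/(1+r)^5
    = 8285.45210 + 7899.73723 + 7531.97865 + 7181.34043 + 6847.02557 + 61439.82766 = 99185.36166

£99185.36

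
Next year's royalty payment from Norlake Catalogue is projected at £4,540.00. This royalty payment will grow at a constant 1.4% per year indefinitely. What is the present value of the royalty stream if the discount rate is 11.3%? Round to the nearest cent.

Growing perpetuity: P = D₁ / (r − g) = £4,540.0000 / (0.113 − 0.014) = £45,858.59

£45858.59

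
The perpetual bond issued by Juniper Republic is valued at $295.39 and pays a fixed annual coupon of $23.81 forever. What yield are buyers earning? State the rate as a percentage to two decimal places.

P = C/r ⇒ r = C/P = $23.81/$295.39 = 0.080605

8.06%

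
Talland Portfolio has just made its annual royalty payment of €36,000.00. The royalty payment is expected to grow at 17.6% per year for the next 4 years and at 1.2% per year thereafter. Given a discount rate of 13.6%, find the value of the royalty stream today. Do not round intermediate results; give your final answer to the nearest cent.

D_1 = 42336.00000
D_2 = 49787.13600
D_3 = 58549.67194
D_4 = 68854.41420
Terminal value at year 4: TV = D_4×(1+g_2)/(r−g_2) = 69680.66717/0.124 = 561940.86425
P_0 = D_1/(1+r)^1 + D_2/(1+r)^2 + D_3/(1+r)^3 + D_4/(1+r)^4 + TV/(1+r)^4
    = 37267.60563 + 38579.84527 + 39938.29052 + 41344.56836 + 337425.02565 = 494555.33544

€494555.34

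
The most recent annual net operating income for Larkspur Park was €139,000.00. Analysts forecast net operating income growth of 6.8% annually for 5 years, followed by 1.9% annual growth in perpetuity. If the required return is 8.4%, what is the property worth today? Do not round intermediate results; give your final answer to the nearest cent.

D_1 = 148452.00000
D_2 = 158546.73600
D_3 = 169327.91405
D_4 = 180842.21220
D_5 = 193139.48263
Terminal value at year 5: TV = D_5×(1+g_2)/(r−g_2) = 196809.13280/0.065 = 3027832.81236
P_0 = D_1/(1+r)^1 + D_2/(1+r)^2 + D_3/(1+r)^3 + D_4/(1+r)^4 + D_5/(1+r)^5 + TV/(1+r)^5
    = 136948.33948 + 134926.96178 + 132935.41991 + 130973.27349 + 129040.08864 + 2022951.54344 = 2687775.62674

€2687775.63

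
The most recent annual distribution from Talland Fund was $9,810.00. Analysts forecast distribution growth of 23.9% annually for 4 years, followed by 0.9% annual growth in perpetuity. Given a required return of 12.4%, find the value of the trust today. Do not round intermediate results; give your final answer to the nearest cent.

$177438.93

D_1 = 12154.59000
D_2 = 15059.53701
D_3 = 18658.76636
D_4 = 23118.21151
Terminal value at year 4: TV = D_4×(1+g_2)/(r−g_2) = 23326.27542/0.115 = 202837.17755
P_0 = D_1/(1+r)^1 + D_2/(1+r)^2 + D_3/(1+r)^3 + D_4/(1+r)^4 + TV/(1+r)^4
    = 10813.69217 + 11920.07527 + 13139.65592 + 14484.01574 + 127081.49458 = 177438.93367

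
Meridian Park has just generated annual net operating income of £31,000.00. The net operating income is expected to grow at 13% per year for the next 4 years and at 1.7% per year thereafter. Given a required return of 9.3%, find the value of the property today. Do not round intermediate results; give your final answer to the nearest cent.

D_1 = 35030.00000
D_2 = 39583.90000
D_3 = 44729.80700
D_4 = 50544.68191
Terminal value at year 4: TV = D_4×(1+g_2)/(r−g_2) = 51403.94150/0.076 = 676367.65135
P_0 = D_1/(1+r)^1 + D_2/(1+r)^2 + D_3/(1+r)^3 + D_4/(1+r)^4 + TV/(1+r)^4
    = 32049.40531 + 33134.33485 + 34255.99120 + 35415.61762 + 473916.88317 = 608772.23216

£608772.23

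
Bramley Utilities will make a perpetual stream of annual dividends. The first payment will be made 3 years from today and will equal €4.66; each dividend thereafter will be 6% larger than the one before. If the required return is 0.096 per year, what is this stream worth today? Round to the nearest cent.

Value at end of year 2: C₁ / (r − g) = €4.66 / (0.096 − 0.06) = €129.4444
Discount to today: PV = €129.4444 / (1 + 0.096)^2 = €129.4444 / 1.201216 = €107.76

€107.76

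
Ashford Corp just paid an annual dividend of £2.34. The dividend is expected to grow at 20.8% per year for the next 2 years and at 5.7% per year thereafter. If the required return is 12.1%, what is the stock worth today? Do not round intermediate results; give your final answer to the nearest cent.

D_1 = 2.82672
D_2 = 3.41468
Terminal value at year 2: TV = D_2×(1+g_2)/(r−g_2) = 3.60931/0.064 = 56.39554
P_0 = D_1/(1+r)^1 + D_2/(1+r)^2 + TV/(1+r)^2
    = 2.52161 + 2.71731 + 44.87800 = 50.11691

£50.12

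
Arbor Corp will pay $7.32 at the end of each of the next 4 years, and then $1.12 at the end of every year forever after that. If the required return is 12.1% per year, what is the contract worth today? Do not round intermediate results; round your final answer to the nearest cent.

$28.05

PV of 4-year annuity: $7.32 × [1 − (1+0.121)^−4] / 0.121 = 22.18665
Perpetuity value at year 4: $1.12 / 0.121 = 9.25620
PV of perpetuity: 9.25620 / (1+0.121)^4 = 5.86152
Total PV = 22.18665 + 5.86152 = 28.04817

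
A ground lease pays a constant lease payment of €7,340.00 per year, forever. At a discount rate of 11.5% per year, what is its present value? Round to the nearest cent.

€63826.09

Level perpetuity: PV = C / r = €7,340.00 / 0.115 = €63,826.09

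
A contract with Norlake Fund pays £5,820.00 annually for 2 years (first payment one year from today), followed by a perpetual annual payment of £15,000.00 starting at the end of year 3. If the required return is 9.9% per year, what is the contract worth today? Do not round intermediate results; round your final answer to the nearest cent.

£135561.51

PV of 2-year annuity: £5,820.00 × [1 − (1+0.099)^−2] / 0.099 = 10114.39798
Perpetuity value at year 2: £15,000.00 / 0.099 = 151515.15152
PV of perpetuity: 151515.15152 / (1+0.099)^2 = 125447.11547
Total PV = 10114.39798 + 125447.11547 = 135561.51346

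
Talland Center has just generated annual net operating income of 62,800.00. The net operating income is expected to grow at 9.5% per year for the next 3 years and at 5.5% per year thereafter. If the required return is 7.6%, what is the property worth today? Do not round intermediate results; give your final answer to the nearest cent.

3520183.52

D_1 = 68766.00000
D_2 = 75298.77000
D_3 = 82452.15315
Terminal value at year 3: TV = D_3×(1+g_2)/(r−g_2) = 86987.02157/0.021 = 4142239.12254
P_0 = D_1/(1+r)^1 + D_2/(1+r)^2 + D_3/(1+r)^3 + TV/(1+r)^3
    = 63908.92193 + 65037.42520 + 66185.85557 + 3325051.31564 = 3520183.51835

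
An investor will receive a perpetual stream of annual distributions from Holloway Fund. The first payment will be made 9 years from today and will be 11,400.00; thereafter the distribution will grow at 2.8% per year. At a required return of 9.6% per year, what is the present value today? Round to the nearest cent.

80521.43

Value at end of year 8: C₁ / (r − g) = 11,400.00 / (0.096 − 0.028) = 167,647.0588
Discount to today: PV = 167,647.0588 / (1 + 0.096)^8 = 167,647.0588 / 2.082018 = 80,521.43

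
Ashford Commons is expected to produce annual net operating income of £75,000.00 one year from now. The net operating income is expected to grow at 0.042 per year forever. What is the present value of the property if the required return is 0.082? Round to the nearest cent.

£1875000.00

Growing perpetuity: P = D₁ / (r − g) = £75,000.0000 / (0.082 − 0.042) = £1,875,000.00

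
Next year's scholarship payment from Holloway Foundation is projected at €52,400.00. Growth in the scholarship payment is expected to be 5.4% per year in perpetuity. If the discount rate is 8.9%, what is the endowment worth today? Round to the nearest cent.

Growing perpetuity: P = D₁ / (r − g) = €52,400.0000 / (0.089 − 0.054) = €1,497,142.86

€1497142.86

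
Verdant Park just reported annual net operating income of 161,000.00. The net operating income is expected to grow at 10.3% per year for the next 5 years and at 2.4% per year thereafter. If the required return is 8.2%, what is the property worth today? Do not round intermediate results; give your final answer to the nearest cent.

3982343.89

D_1 = 177583.00000
D_2 = 195874.04900
D_3 = 216049.07605
D_4 = 238302.13088
D_5 = 262847.25036
Terminal value at year 5: TV = D_5×(1+g_2)/(r−g_2) = 269155.58437/0.058 = 4640613.52361
P_0 = D_1/(1+r)^1 + D_2/(1+r)^2 + D_3/(1+r)^3 + D_4/(1+r)^4 + D_5/(1+r)^5 + TV/(1+r)^5
    = 164124.76895 + 167310.18498 + 170557.42517 + 173867.68943 + 177242.20096 + 3129241.61695 = 3982343.88644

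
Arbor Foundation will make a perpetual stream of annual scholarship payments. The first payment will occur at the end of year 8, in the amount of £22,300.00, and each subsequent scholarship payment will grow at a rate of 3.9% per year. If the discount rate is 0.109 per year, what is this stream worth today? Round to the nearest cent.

£154413.76

Value at end of year 7: C₁ / (r − g) = £22,300.00 / (0.109 − 0.039) = £318,571.4286
Discount to today: PV = £318,571.4286 / (1 + 0.109)^7 = £318,571.4286 / 2.063103 = £154,413.76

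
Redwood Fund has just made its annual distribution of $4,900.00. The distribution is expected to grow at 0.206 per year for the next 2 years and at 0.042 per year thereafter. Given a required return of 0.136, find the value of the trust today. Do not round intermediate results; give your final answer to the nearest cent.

$71941.68

D_1 = 5909.40000
D_2 = 7126.73640
Terminal value at year 2: TV = D_2×(1+g_2)/(r−g_2) = 7426.05933/0.094 = 79000.63116
P_0 = D_1/(1+r)^1 + D_2/(1+r)^2 + TV/(1+r)^2
    = 5201.93662 + 5522.47849 + 61217.26155 = 71941.67666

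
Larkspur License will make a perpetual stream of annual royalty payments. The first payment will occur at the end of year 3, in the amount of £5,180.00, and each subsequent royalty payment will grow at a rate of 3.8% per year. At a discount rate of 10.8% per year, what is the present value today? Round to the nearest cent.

£60277.08

Value at end of year 2: C₁ / (r − g) = £5,180.00 / (0.108 − 0.038) = £74,000.0000
Discount to today: PV = £74,000.0000 / (1 + 0.108)^2 = £74,000.0000 / 1.227664 = £60,277.08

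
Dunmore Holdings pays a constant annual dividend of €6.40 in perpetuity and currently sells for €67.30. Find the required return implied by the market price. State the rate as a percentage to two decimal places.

9.51%

P = C/r ⇒ r = C/P = €6.40/€67.30 = 0.095097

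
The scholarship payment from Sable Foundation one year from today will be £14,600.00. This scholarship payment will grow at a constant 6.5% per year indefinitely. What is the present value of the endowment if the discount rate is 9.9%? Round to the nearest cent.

£429411.76

Growing perpetuity: P = D₁ / (r − g) = £14,600.0000 / (0.099 − 0.065) = £429,411.76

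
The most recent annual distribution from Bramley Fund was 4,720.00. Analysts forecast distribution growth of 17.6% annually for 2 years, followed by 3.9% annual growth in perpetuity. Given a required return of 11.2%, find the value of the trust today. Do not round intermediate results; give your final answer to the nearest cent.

D_1 = 5550.72000
D_2 = 6527.64672
Terminal value at year 2: TV = D_2×(1+g_2)/(r−g_2) = 6782.22494/0.073 = 92907.19099
P_0 = D_1/(1+r)^1 + D_2/(1+r)^2 + TV/(1+r)^2
    = 4991.65468 + 5278.94415 + 75134.56132 = 85405.16015

85405.16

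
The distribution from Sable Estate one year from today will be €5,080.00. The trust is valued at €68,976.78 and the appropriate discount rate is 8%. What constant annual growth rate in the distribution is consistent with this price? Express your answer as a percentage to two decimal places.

P = D₁/(r−g) ⇒ g = r − D₁/P = 0.08 − €5,080.00/€68,976.78 = 0.006352

0.64%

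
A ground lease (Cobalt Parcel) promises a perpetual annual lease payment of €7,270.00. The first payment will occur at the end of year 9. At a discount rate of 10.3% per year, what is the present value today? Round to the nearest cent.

€32217.59

Value at end of year 8: C / r = €7,270.00 / 0.103 = €70,582.5243
Discount to today: PV = €70,582.5243 / (1 + 0.103)^8 = €70,582.5243 / 2.190807 = €32,217.59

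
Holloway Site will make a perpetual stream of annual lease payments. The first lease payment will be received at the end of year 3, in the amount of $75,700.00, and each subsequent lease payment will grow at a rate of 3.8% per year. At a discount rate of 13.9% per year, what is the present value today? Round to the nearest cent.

$577732.84

Value at end of year 2: C₁ / (r − g) = $75,700.00 / (0.139 − 0.038) = $749,504.9505
Discount to today: PV = $749,504.9505 / (1 + 0.139)^2 = $749,504.9505 / 1.297321 = $577,732.84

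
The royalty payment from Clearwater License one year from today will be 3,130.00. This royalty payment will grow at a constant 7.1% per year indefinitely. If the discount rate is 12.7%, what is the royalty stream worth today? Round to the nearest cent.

Growing perpetuity: P = D₁ / (r − g) = 3,130.0000 / (0.127 − 0.071) = 55,892.86

55892.86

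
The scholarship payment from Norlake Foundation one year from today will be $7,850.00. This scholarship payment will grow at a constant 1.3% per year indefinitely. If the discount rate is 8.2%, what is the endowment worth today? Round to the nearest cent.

Growing perpetuity: P = D₁ / (r − g) = $7,850.0000 / (0.082 − 0.013) = $113,768.12

$113768.12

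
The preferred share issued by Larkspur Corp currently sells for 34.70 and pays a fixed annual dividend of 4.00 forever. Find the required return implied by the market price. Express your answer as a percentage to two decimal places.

11.53%

P = C/r ⇒ r = C/P = 4.00/34.70 = 0.115274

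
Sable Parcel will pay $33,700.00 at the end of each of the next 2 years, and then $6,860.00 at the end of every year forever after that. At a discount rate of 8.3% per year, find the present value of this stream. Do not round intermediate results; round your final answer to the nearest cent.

PV of 2-year annuity: $33,700.00 × [1 − (1+0.083)^−2] / 0.083 = 59849.73855
Perpetuity value at year 2: $6,860.00 / 0.083 = 82650.60241
PV of perpetuity: 82650.60241 / (1+0.083)^2 = 70467.53990
Total PV = 59849.73855 + 70467.53990 = 130317.27845

$130317.28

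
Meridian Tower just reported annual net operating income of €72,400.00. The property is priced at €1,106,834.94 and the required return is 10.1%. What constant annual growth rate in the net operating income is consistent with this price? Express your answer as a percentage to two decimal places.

P = D₀(1+g)/(r−g) ⇒ P(r−g) = D₀(1+g) ⇒ g(P+D₀) = P·r − D₀
g = (P·r − D₀)/(P + D₀) = (€1,106,834.94×0.101 − €72,400.00) / (€1,106,834.94 + €72,400.00) = 0.033403

3.34%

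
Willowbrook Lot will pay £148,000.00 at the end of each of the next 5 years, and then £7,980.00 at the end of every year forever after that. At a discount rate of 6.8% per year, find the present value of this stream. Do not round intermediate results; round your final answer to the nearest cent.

£694550.12

PV of 5-year annuity: £148,000.00 × [1 − (1+0.068)^−5] / 0.068 = 610092.71645
Perpetuity value at year 5: £7,980.00 / 0.068 = 117352.94118
PV of perpetuity: 117352.94118 / (1+0.068)^5 = 84457.40147
Total PV = 610092.71645 + 84457.40147 = 694550.11791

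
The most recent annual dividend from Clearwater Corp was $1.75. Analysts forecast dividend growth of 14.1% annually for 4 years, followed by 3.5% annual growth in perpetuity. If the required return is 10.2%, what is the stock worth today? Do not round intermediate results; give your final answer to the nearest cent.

D_1 = 1.99675
D_2 = 2.27829
D_3 = 2.59953
D_4 = 2.96606
Terminal value at year 4: TV = D_4×(1+g_2)/(r−g_2) = 3.06988/0.067 = 45.81906
P_0 = D_1/(1+r)^1 + D_2/(1+r)^2 + D_3/(1+r)^3 + D_4/(1+r)^4 + TV/(1+r)^4
    = 1.81193 + 1.87606 + 1.94245 + 2.01120 + 31.06846 = 38.71010

$38.71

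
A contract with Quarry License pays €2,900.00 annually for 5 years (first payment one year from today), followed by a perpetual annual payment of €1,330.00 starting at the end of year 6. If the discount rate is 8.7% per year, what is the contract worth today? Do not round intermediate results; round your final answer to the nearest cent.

PV of 5-year annuity: €2,900.00 × [1 − (1+0.087)^−5] / 0.087 = 11368.34258
Perpetuity value at year 5: €1,330.00 / 0.087 = 15287.35632
PV of perpetuity: 15287.35632 / (1+0.087)^5 = 10073.59921
Total PV = 11368.34258 + 10073.59921 = 21441.94179

€21441.94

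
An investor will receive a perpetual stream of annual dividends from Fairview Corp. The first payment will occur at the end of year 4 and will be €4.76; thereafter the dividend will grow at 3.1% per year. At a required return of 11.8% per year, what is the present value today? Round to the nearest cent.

Value at end of year 3: C₁ / (r − g) = €4.76 / (0.118 − 0.031) = €54.7126
Discount to today: PV = €54.7126 / (1 + 0.118)^3 = €54.7126 / 1.397415 = €39.15

€39.15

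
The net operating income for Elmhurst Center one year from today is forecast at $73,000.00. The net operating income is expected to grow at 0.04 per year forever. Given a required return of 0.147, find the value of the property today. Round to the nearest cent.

Growing perpetuity: P = D₁ / (r − g) = $73,000.0000 / (0.147 − 0.04) = $682,242.99

$682242.99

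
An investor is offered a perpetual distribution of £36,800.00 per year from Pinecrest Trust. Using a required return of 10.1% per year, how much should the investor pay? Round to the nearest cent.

£364356.44

Level perpetuity: PV = C / r = £36,800.00 / 0.101 = £364,356.44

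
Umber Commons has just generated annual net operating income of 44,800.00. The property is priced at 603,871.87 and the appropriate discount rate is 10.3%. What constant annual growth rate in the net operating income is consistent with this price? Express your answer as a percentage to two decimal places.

2.68%

P = D₀(1+g)/(r−g) ⇒ P(r−g) = D₀(1+g) ⇒ g(P+D₀) = P·r − D₀
g = (P·r − D₀)/(P + D₀) = (603,871.87×0.103 − 44,800.00) / (603,871.87 + 44,800.00) = 0.026822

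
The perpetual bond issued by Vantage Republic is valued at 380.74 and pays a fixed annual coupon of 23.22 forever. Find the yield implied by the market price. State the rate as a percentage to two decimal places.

6.10%

P = C/r ⇒ r = C/P = 23.22/380.74 = 0.060986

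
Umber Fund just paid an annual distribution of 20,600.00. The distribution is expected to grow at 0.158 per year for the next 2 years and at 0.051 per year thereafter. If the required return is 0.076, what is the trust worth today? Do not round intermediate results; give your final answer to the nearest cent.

D_1 = 23854.80000
D_2 = 27623.85840
Terminal value at year 2: TV = D_2×(1+g_2)/(r−g_2) = 29032.67518/0.025 = 1161307.00714
P_0 = D_1/(1+r)^1 + D_2/(1+r)^2 + TV/(1+r)^2
    = 22169.88848 + 23859.41529 + 1003049.81891 = 1049079.12268

1049079.12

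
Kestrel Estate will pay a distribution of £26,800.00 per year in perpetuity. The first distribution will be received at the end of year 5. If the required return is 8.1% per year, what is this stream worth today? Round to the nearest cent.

£242296.42

Value at end of year 4: C / r = £26,800.00 / 0.081 = £330,864.1975
Discount to today: PV = £330,864.1975 / (1 + 0.081)^4 = £330,864.1975 / 1.365535 = £242,296.42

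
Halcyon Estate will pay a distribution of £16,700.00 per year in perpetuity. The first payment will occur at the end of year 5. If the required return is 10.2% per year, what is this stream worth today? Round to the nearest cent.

Value at end of year 4: C / r = £16,700.00 / 0.102 = £163,725.4902
Discount to today: PV = £163,725.4902 / (1 + 0.102)^4 = £163,725.4902 / 1.474777 = £111,017.11

£111017.11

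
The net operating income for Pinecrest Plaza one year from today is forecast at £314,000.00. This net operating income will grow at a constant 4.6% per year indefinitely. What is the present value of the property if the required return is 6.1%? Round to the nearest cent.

£20933333.33

Growing perpetuity: P = D₁ / (r − g) = £314,000.0000 / (0.061 − 0.046) = £20,933,333.33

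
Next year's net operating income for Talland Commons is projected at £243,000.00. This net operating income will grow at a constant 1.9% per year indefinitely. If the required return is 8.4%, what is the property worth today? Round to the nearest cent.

Growing perpetuity: P = D₁ / (r − g) = £243,000.0000 / (0.084 − 0.019) = £3,738,461.54

£3738461.54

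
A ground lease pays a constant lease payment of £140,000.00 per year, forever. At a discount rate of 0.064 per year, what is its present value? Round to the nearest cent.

Level perpetuity: PV = C / r = £140,000.00 / 0.064 = £2,187,500.00

£2187500.00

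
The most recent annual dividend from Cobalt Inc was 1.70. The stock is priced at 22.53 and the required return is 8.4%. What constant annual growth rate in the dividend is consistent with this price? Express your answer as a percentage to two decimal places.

0.79%

P = D₀(1+g)/(r−g) ⇒ P(r−g) = D₀(1+g) ⇒ g(P+D₀) = P·r − D₀
g = (P·r − D₀)/(P + D₀) = (22.53×0.084 − 1.70) / (22.53 + 1.70) = 0.007946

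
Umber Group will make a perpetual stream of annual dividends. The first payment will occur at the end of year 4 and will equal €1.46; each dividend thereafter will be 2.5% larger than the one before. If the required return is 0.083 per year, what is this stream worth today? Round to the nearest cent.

Value at end of year 3: C₁ / (r − g) = €1.46 / (0.083 − 0.025) = €25.1724
Discount to today: PV = €25.1724 / (1 + 0.083)^3 = €25.1724 / 1.270239 = €19.82

€19.82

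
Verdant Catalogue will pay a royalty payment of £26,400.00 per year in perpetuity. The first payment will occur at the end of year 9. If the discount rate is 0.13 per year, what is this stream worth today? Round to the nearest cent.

£76389.39

Value at end of year 8: C / r = £26,400.00 / 0.13 = £203,076.9231
Discount to today: PV = £203,076.9231 / (1 + 0.13)^8 = £203,076.9231 / 2.658444 = £76,389.39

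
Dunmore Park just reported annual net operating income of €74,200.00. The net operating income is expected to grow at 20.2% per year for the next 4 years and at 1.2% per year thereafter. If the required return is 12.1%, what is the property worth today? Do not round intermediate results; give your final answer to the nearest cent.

€1265084.52

D_1 = 89188.40000
D_2 = 107204.45680
D_3 = 128859.75707
D_4 = 154889.42800
Terminal value at year 4: TV = D_4×(1+g_2)/(r−g_2) = 156748.10114/0.109 = 1438055.97375
P_0 = D_1/(1+r)^1 + D_2/(1+r)^2 + D_3/(1+r)^3 + D_4/(1+r)^4 + TV/(1+r)^4
    = 79561.46298 + 85310.32873 + 91474.58977 + 98084.26128 + 910653.87541 = 1265084.51816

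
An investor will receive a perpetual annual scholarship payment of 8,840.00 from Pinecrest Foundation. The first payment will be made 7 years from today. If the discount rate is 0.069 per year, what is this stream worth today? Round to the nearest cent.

85849.34

Value at end of year 6: C / r = 8,840.00 / 0.069 = 128,115.9420
Discount to today: PV = 128,115.9420 / (1 + 0.069)^6 = 128,115.9420 / 1.492335 = 85,849.34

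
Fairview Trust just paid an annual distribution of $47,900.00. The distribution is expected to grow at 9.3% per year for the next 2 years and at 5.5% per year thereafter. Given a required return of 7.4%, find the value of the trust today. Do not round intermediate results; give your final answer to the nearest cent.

D_1 = 52354.70000
D_2 = 57223.68710
Terminal value at year 2: TV = D_2×(1+g_2)/(r−g_2) = 60370.98989/0.019 = 3177420.52055
P_0 = D_1/(1+r)^1 + D_2/(1+r)^2 + TV/(1+r)^2
    = 48747.39292 + 49609.77697 + 2754648.14227 = 2853005.31216

$2853005.31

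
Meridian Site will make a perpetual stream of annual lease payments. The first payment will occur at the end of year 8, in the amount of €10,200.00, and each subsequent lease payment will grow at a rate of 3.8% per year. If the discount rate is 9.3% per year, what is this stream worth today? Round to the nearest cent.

Value at end of year 7: C₁ / (r − g) = €10,200.00 / (0.093 − 0.038) = €185,454.5455
Discount to today: PV = €185,454.5455 / (1 + 0.093)^7 = €185,454.5455 / 1.863550 = €99,516.79

€99516.79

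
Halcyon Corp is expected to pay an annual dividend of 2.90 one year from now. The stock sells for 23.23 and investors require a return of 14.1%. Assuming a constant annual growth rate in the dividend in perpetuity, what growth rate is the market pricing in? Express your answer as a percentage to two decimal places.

1.62%

P = D₁/(r−g) ⇒ g = r − D₁/P = 0.141 − 2.90/23.23 = 0.016161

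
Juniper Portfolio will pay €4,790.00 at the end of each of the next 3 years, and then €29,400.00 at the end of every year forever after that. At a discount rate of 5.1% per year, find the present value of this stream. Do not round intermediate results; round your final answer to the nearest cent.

PV of 3-year annuity: €4,790.00 × [1 − (1+0.051)^−3] / 0.051 = 13019.95401
Perpetuity value at year 3: €29,400.00 / 0.051 = 576470.58824
PV of perpetuity: 576470.58824 / (1+0.051)^3 = 496556.88301
Total PV = 13019.95401 + 496556.88301 = 509576.83702

€509576.84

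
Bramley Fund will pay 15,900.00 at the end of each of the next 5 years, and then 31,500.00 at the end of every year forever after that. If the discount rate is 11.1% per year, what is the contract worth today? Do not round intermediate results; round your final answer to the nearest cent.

226272.53

PV of 5-year annuity: 15,900.00 × [1 − (1+0.111)^−5] / 0.111 = 58617.23600
Perpetuity value at year 5: 31,500.00 / 0.111 = 283783.78378
PV of perpetuity: 283783.78378 / (1+0.111)^5 = 167655.29737
Total PV = 58617.23600 + 167655.29737 = 226272.53337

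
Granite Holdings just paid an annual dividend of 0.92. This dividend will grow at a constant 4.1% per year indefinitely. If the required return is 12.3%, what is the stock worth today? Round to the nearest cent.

D₁ = D₀ × (1 + g) = 0.92 × 1.041 = 0.9577
Growing perpetuity: P = D₁ / (r − g) = 0.9577 / (0.123 − 0.041) = 11.68

11.68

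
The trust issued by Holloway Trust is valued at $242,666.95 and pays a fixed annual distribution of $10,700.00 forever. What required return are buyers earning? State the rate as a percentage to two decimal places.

P = C/r ⇒ r = C/P = $10,700.00/$242,666.95 = 0.044093

4.41%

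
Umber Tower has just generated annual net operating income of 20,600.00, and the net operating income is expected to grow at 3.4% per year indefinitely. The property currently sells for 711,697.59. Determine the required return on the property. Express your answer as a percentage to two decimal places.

6.39%

D₁ = 20,600.00 × 1.034 = 21,300.4000
P = D₁/(r − g) ⇒ r = D₁/P + g = 21,300.4000/711,697.59 + 0.034 = 0.029929 + 0.034 = 0.063929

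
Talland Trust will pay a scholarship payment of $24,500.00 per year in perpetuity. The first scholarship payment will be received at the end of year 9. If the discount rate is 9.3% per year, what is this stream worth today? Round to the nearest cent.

Value at end of year 8: C / r = $24,500.00 / 0.093 = $263,440.8602
Discount to today: PV = $263,440.8602 / (1 + 0.093)^8 = $263,440.8602 / 2.036861 = $129,336.72

$129336.72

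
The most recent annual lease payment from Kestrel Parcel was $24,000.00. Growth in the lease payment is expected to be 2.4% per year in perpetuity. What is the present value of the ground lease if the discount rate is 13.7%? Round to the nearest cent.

$217486.73

D₁ = D₀ × (1 + g) = $24,000.00 × 1.024 = $24,576.0000
Growing perpetuity: P = D₁ / (r − g) = $24,576.0000 / (0.137 − 0.024) = $217,486.73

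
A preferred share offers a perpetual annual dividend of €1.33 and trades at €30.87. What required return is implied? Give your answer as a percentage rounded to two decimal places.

4.31%

P = C/r ⇒ r = C/P = €1.33/€30.87 = 0.043084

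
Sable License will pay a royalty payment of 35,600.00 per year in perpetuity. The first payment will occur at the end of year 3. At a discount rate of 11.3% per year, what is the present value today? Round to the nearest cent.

254320.42

Value at end of year 2: C / r = 35,600.00 / 0.113 = 315,044.2478
Discount to today: PV = 315,044.2478 / (1 + 0.113)^2 = 315,044.2478 / 1.238769 = 254,320.42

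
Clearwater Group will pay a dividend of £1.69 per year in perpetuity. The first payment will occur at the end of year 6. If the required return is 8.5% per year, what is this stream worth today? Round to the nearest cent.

Value at end of year 5: C / r = £1.69 / 0.085 = £19.8824
Discount to today: PV = £19.8824 / (1 + 0.085)^5 = £19.8824 / 1.503657 = £13.22

£13.22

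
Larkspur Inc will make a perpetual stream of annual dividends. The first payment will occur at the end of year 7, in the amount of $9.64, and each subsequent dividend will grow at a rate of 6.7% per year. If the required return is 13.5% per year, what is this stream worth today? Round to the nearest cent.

Value at end of year 6: C₁ / (r − g) = $9.64 / (0.135 − 0.067) = $141.7647
Discount to today: PV = $141.7647 / (1 + 0.135)^6 = $141.7647 / 2.137840 = $66.31

$66.31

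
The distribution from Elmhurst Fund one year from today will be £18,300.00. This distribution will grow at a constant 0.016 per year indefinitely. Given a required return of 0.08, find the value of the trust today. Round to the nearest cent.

£285937.50

Growing perpetuity: P = D₁ / (r − g) = £18,300.0000 / (0.08 − 0.016) = £285,937.50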